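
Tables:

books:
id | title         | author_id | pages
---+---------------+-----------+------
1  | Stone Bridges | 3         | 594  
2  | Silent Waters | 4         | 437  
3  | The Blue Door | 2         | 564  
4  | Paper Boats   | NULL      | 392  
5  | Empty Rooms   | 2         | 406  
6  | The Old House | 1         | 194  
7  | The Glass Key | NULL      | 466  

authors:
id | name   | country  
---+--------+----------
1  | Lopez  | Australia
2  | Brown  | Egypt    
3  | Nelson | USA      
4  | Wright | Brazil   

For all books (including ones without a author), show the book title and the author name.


LEFT JOIN keeps every row from books (the left table); where author_id has no match in authors, the author columns become NULL. Walk through each book:
  - book 1 (Stone Bridges): author_id=3 -> matches Nelson
  - book 2 (Silent Waters): author_id=4 -> matches Wright
  - book 3 (The Blue Door): author_id=2 -> matches Brown
  - book 4 (Paper Boats): author_id=NULL, no match -> kept with NULL
  - book 5 (Empty Rooms): author_id=2 -> matches Brown
  - book 6 (The Old House): author_id=1 -> matches Lopez
  - book 7 (The Glass Key): author_id=NULL, no match -> kept with NULL
All 7 rows appear; 2 have NULL author.

SQL:
SELECT a.title, b.name AS author
FROM books a
LEFT JOIN authors b ON a.author_id = b.id

Result:
title         | author
--------------+-------
Stone Bridges | Nelson
Silent Waters | Wright
The Blue Door | Brown 
Paper Boats   | NULL  
Empty Rooms   | Brown 
The Old House | Lopez 
The Glass Key | NULL  


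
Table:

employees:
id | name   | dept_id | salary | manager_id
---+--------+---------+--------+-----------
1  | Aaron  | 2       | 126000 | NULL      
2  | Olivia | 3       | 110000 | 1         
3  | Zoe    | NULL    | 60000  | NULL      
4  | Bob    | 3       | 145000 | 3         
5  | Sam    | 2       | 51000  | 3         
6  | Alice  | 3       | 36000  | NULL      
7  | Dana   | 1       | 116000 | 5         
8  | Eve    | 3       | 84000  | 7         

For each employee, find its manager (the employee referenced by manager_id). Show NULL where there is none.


This is a self-join: employees is joined to a second copy of itself, matching each row's manager_id to another row's id. Use LEFT JOIN so rows with manager_id=NULL are kept.
  - employee 1 (Aaron): manager_id=NULL -> NULL
  - employee 2 (Olivia): manager_id=1 -> Aaron
  - employee 3 (Zoe): manager_id=NULL -> NULL
  - employee 4 (Bob): manager_id=3 -> Zoe
  - employee 5 (Sam): manager_id=3 -> Zoe
  - employee 6 (Alice): manager_id=NULL -> NULL
  - employee 7 (Dana): manager_id=5 -> Sam
  - employee 8 (Eve): manager_id=7 -> Dana

SQL:
SELECT a.name AS item, b.name AS manager
FROM employees a
LEFT JOIN employees b ON a.manager_id = b.id

Result:
item   | manager
-------+--------
Aaron  | NULL   
Olivia | Aaron  
Zoe    | NULL   
Bob    | Zoe    
Sam    | Zoe    
Alice  | NULL   
Dana   | Sam    
Eve    | Dana   


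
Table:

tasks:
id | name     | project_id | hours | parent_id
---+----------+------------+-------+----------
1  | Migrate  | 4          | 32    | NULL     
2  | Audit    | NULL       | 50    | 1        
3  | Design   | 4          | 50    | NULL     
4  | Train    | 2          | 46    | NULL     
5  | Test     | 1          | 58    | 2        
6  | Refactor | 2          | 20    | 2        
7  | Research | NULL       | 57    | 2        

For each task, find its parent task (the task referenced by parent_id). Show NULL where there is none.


This is a self-join: tasks is joined to a second copy of itself, matching each row's parent_id to another row's id. Use LEFT JOIN so rows with parent_id=NULL are kept.
  - task 1 (Migrate): parent_id=NULL -> NULL
  - task 2 (Audit): parent_id=1 -> Migrate
  - task 3 (Design): parent_id=NULL -> NULL
  - task 4 (Train): parent_id=NULL -> NULL
  - task 5 (Test): parent_id=2 -> Audit
  - task 6 (Refactor): parent_id=2 -> Audit
  - task 7 (Research): parent_id=2 -> Audit

SQL:
SELECT a.name AS item, b.name AS parent
FROM tasks a
LEFT JOIN tasks b ON a.parent_id = b.id

Result:
item     | parent 
---------+--------
Migrate  | NULL   
Audit    | Migrate
Design   | NULL   
Train    | NULL   
Test     | Audit  
Refactor | Audit  
Research | Audit  


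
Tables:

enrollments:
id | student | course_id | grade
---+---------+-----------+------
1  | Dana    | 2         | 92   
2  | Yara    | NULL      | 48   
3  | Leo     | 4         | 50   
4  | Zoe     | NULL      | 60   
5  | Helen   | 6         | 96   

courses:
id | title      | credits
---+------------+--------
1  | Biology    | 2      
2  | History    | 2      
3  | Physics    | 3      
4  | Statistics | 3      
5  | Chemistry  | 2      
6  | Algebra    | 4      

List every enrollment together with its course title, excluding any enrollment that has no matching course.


INNER JOIN keeps only enrollments rows whose course_id matches an id in courses. Walk through each enrollment:
  - enrollment 1 (Dana): course_id=2 -> matches History
  - enrollment 2 (Yara): course_id=NULL, no match -> dropped
  - enrollment 3 (Leo): course_id=4 -> matches Statistics
  - enrollment 4 (Zoe): course_id=NULL, no match -> dropped
  - enrollment 5 (Helen): course_id=6 -> matches Algebra
So 2 of 5 rows are dropped.

SQL:
SELECT a.student, b.title AS course
FROM enrollments a
INNER JOIN courses b ON a.course_id = b.id

Result:
student | course    
--------+-----------
Dana    | History   
Leo     | Statistics
Helen   | Algebra   


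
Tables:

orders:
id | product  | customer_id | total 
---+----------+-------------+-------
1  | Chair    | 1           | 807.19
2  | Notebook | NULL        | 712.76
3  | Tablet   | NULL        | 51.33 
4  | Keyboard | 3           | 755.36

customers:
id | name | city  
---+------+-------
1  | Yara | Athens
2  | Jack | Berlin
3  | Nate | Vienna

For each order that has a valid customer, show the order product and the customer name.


INNER JOIN keeps only orders rows whose customer_id matches an id in customers. Walk through each order:
  - order 1 (Chair): customer_id=1 -> matches Yara
  - order 2 (Notebook): customer_id=NULL, no match -> dropped
  - order 3 (Tablet): customer_id=NULL, no match -> dropped
  - order 4 (Keyboard): customer_id=3 -> matches Nate
So 2 of 4 rows are dropped.

SQL:
SELECT a.product, b.name AS customer
FROM orders a
INNER JOIN customers b ON a.customer_id = b.id

Result:
product  | customer
---------+---------
Chair    | Yara    
Keyboard | Nate    


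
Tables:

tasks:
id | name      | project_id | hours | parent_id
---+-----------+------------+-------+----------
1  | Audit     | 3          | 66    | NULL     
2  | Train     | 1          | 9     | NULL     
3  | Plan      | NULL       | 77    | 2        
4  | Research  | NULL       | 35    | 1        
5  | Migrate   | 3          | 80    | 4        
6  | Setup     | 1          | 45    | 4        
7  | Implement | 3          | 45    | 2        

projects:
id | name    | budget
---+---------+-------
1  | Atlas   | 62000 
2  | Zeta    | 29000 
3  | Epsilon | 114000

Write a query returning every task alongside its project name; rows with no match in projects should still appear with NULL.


LEFT JOIN keeps every row from tasks (the left table); where project_id has no match in projects, the project columns become NULL. Walk through each task:
  - task 1 (Audit): project_id=3 -> matches Epsilon
  - task 2 (Train): project_id=1 -> matches Atlas
  - task 3 (Plan): project_id=NULL, no match -> kept with NULL
  - task 4 (Research): project_id=NULL, no match -> kept with NULL
  - task 5 (Migrate): project_id=3 -> matches Epsilon
  - task 6 (Setup): project_id=1 -> matches Atlas
  - task 7 (Implement): project_id=3 -> matches Epsilon
All 7 rows appear; 2 have NULL project.

SQL:
SELECT a.name, b.name AS project
FROM tasks a
LEFT JOIN projects b ON a.project_id = b.id

Result:
name      | project
----------+--------
Audit     | Epsilon
Train     | Atlas  
Plan      | NULL   
Research  | NULL   
Migrate   | Epsilon
Setup     | Atlas  
Implement | Epsilon


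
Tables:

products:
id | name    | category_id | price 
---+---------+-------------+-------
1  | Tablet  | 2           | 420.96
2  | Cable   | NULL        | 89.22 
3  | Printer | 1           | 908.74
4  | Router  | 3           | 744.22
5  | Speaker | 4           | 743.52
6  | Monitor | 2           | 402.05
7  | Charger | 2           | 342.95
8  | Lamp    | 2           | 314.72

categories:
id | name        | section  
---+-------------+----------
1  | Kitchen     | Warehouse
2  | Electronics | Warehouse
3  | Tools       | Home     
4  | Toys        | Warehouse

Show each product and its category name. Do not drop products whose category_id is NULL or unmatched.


LEFT JOIN keeps every row from products (the left table); where category_id has no match in categories, the category columns become NULL. Walk through each product:
  - product 1 (Tablet): category_id=2 -> matches Electronics
  - product 2 (Cable): category_id=NULL, no match -> kept with NULL
  - product 3 (Printer): category_id=1 -> matches Kitchen
  - product 4 (Router): category_id=3 -> matches Tools
  - product 5 (Speaker): category_id=4 -> matches Toys
  - product 6 (Monitor): category_id=2 -> matches Electronics
  - product 7 (Charger): category_id=2 -> matches Electronics
  - product 8 (Lamp): category_id=2 -> matches Electronics
All 8 rows appear; 1 has NULL category.

SQL:
SELECT a.name, b.name AS category
FROM products a
LEFT JOIN categories b ON a.category_id = b.id

Result:
name    | category   
--------+------------
Tablet  | Electronics
Cable   | NULL       
Printer | Kitchen    
Router  | Tools      
Speaker | Toys       
Monitor | Electronics
Charger | Electronics
Lamp    | Electronics


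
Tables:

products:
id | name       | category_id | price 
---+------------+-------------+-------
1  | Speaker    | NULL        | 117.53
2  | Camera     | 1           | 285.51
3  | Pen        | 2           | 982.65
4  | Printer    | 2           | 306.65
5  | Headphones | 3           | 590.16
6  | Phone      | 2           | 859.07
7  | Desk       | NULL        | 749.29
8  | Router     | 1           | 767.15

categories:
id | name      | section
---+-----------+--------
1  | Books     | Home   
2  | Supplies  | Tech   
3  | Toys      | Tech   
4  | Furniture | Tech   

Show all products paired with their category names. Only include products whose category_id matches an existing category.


INNER JOIN keeps only products rows whose category_id matches an id in categories. Walk through each product:
  - product 1 (Speaker): category_id=NULL, no match -> dropped
  - product 2 (Camera): category_id=1 -> matches Books
  - product 3 (Pen): category_id=2 -> matches Supplies
  - product 4 (Printer): category_id=2 -> matches Supplies
  - product 5 (Headphones): category_id=3 -> matches Toys
  - product 6 (Phone): category_id=2 -> matches Supplies
  - product 7 (Desk): category_id=NULL, no match -> dropped
  - product 8 (Router): category_id=1 -> matches Books
So 2 of 8 rows are dropped.

SQL:
SELECT a.name, b.name AS category
FROM products a
INNER JOIN categories b ON a.category_id = b.id

Result:
name       | category
-----------+---------
Camera     | Books   
Pen        | Supplies
Printer    | Supplies
Headphones | Toys    
Phone      | Supplies
Router     | Books   


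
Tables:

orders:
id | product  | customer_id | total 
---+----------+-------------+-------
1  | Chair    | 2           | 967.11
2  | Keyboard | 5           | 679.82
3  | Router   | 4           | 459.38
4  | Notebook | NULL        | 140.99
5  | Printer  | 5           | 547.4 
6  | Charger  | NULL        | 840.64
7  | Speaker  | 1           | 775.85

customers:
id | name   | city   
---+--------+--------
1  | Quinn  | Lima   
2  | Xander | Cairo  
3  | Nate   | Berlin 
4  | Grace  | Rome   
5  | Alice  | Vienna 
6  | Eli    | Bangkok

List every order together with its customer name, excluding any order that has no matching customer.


INNER JOIN keeps only orders rows whose customer_id matches an id in customers. Walk through each order:
  - order 1 (Chair): customer_id=2 -> matches Xander
  - order 2 (Keyboard): customer_id=5 -> matches Alice
  - order 3 (Router): customer_id=4 -> matches Grace
  - order 4 (Notebook): customer_id=NULL, no match -> dropped
  - order 5 (Printer): customer_id=5 -> matches Alice
  - order 6 (Charger): customer_id=NULL, no match -> dropped
  - order 7 (Speaker): customer_id=1 -> matches Quinn
So 2 of 7 rows are dropped.

SQL:
SELECT a.product, b.name AS customer
FROM orders a
INNER JOIN customers b ON a.customer_id = b.id

Result:
product  | customer
---------+---------
Chair    | Xander  
Keyboard | Alice   
Router   | Grace   
Printer  | Alice   
Speaker  | Quinn   


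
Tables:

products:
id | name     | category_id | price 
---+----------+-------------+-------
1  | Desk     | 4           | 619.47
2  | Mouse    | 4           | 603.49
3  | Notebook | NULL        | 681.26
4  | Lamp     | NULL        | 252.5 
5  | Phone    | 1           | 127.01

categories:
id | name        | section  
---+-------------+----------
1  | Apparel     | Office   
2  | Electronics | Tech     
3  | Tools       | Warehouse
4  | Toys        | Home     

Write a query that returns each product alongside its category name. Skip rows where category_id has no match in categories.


INNER JOIN keeps only products rows whose category_id matches an id in categories. Walk through each product:
  - product 1 (Desk): category_id=4 -> matches Toys
  - product 2 (Mouse): category_id=4 -> matches Toys
  - product 3 (Notebook): category_id=NULL, no match -> dropped
  - product 4 (Lamp): category_id=NULL, no match -> dropped
  - product 5 (Phone): category_id=1 -> matches Apparel
So 2 of 5 rows are dropped.

SQL:
SELECT a.name, b.name AS category
FROM products a
INNER JOIN categories b ON a.category_id = b.id

Result:
name  | category
------+---------
Desk  | Toys    
Mouse | Toys    
Phone | Apparel 


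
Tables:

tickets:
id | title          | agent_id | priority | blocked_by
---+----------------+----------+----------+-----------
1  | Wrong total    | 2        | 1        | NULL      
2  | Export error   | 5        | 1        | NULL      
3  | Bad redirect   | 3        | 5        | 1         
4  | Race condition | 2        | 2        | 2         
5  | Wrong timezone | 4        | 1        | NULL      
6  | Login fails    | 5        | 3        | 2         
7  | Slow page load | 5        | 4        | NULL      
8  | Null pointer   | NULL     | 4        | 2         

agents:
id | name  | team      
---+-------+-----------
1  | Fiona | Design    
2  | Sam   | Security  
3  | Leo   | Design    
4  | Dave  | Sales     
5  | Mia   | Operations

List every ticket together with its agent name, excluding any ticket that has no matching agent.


INNER JOIN keeps only tickets rows whose agent_id matches an id in agents. Walk through each ticket:
  - ticket 1 (Wrong total): agent_id=2 -> matches Sam
  - ticket 2 (Export error): agent_id=5 -> matches Mia
  - ticket 3 (Bad redirect): agent_id=3 -> matches Leo
  - ticket 4 (Race condition): agent_id=2 -> matches Sam
  - ticket 5 (Wrong timezone): agent_id=4 -> matches Dave
  - ticket 6 (Login fails): agent_id=5 -> matches Mia
  - ticket 7 (Slow page load): agent_id=5 -> matches Mia
  - ticket 8 (Null pointer): agent_id=NULL, no match -> dropped
So 1 of 8 rows is dropped.

SQL:
SELECT a.title, b.name AS agent
FROM tickets a
INNER JOIN agents b ON a.agent_id = b.id

Result:
title          | agent
---------------+------
Wrong total    | Sam  
Export error   | Mia  
Bad redirect   | Leo  
Race condition | Sam  
Wrong timezone | Dave 
Login fails    | Mia  
Slow page load | Mia  


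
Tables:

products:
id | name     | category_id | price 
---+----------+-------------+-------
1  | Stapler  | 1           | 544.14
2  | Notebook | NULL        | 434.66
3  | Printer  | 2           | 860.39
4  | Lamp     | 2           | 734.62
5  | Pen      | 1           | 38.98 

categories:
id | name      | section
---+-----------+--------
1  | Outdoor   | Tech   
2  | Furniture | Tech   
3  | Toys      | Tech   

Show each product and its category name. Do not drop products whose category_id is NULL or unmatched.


LEFT JOIN keeps every row from products (the left table); where category_id has no match in categories, the category columns become NULL. Walk through each product:
  - product 1 (Stapler): category_id=1 -> matches Outdoor
  - product 2 (Notebook): category_id=NULL, no match -> kept with NULL
  - product 3 (Printer): category_id=2 -> matches Furniture
  - product 4 (Lamp): category_id=2 -> matches Furniture
  - product 5 (Pen): category_id=1 -> matches Outdoor
All 5 rows appear; 1 has NULL category.

SQL:
SELECT a.name, b.name AS category
FROM products a
LEFT JOIN categories b ON a.category_id = b.id

Result:
name     | category 
---------+----------
Stapler  | Outdoor  
Notebook | NULL     
Printer  | Furniture
Lamp     | Furniture
Pen      | Outdoor  


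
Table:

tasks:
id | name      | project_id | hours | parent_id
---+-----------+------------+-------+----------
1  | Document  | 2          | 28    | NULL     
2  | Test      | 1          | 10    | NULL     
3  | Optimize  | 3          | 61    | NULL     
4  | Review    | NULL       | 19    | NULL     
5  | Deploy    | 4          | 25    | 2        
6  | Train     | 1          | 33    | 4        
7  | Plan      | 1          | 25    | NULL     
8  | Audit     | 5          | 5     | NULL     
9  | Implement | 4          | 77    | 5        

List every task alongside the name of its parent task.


This is a self-join: tasks is joined to a second copy of itself, matching each row's parent_id to another row's id. Use LEFT JOIN so rows with parent_id=NULL are kept.
  - task 1 (Document): parent_id=NULL -> NULL
  - task 2 (Test): parent_id=NULL -> NULL
  - task 3 (Optimize): parent_id=NULL -> NULL
  - task 4 (Review): parent_id=NULL -> NULL
  - task 5 (Deploy): parent_id=2 -> Test
  - task 6 (Train): parent_id=4 -> Review
  - task 7 (Plan): parent_id=NULL -> NULL
  - task 8 (Audit): parent_id=NULL -> NULL
  - task 9 (Implement): parent_id=5 -> Deploy

SQL:
SELECT a.name AS item, b.name AS parent
FROM tasks a
LEFT JOIN tasks b ON a.parent_id = b.id

Result:
item      | parent
----------+-------
Document  | NULL  
Test      | NULL  
Optimize  | NULL  
Review    | NULL  
Deploy    | Test  
Train     | Review
Plan      | NULL  
Audit     | NULL  
Implement | Deploy


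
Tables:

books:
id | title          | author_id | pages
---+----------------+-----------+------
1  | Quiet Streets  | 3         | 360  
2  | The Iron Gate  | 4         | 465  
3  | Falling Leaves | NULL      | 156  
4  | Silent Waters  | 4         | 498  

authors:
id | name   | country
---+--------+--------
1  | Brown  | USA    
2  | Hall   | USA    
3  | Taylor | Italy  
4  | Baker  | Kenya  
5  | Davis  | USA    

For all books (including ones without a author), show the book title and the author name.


LEFT JOIN keeps every row from books (the left table); where author_id has no match in authors, the author columns become NULL. Walk through each book:
  - book 1 (Quiet Streets): author_id=3 -> matches Taylor
  - book 2 (The Iron Gate): author_id=4 -> matches Baker
  - book 3 (Falling Leaves): author_id=NULL, no match -> kept with NULL
  - book 4 (Silent Waters): author_id=4 -> matches Baker
All 4 rows appear; 1 has NULL author.

SQL:
SELECT a.title, b.name AS author
FROM books a
LEFT JOIN authors b ON a.author_id = b.id

Result:
title          | author
---------------+-------
Quiet Streets  | Taylor
The Iron Gate  | Baker 
Falling Leaves | NULL  
Silent Waters  | Baker 


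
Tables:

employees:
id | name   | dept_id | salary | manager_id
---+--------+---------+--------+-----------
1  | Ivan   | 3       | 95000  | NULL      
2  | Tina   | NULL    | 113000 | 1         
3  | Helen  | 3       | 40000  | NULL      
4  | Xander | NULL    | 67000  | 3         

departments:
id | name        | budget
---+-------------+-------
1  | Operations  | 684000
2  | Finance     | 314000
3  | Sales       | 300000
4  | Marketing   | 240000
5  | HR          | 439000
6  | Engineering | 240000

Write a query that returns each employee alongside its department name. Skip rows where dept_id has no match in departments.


INNER JOIN keeps only employees rows whose dept_id matches an id in departments. Walk through each employee:
  - employee 1 (Ivan): dept_id=3 -> matches Sales
  - employee 2 (Tina): dept_id=NULL, no match -> dropped
  - employee 3 (Helen): dept_id=3 -> matches Sales
  - employee 4 (Xander): dept_id=NULL, no match -> dropped
So 2 of 4 rows are dropped.

SQL:
SELECT a.name, b.name AS department
FROM employees a
INNER JOIN departments b ON a.dept_id = b.id

Result:
name  | department
------+-----------
Ivan  | Sales     
Helen | Sales     


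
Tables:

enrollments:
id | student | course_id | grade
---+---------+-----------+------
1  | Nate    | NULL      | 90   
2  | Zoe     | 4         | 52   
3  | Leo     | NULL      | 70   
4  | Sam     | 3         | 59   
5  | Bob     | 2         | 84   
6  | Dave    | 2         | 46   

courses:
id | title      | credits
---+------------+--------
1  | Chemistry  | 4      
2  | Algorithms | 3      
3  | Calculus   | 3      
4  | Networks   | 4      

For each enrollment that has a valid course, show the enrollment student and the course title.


INNER JOIN keeps only enrollments rows whose course_id matches an id in courses. Walk through each enrollment:
  - enrollment 1 (Nate): course_id=NULL, no match -> dropped
  - enrollment 2 (Zoe): course_id=4 -> matches Networks
  - enrollment 3 (Leo): course_id=NULL, no match -> dropped
  - enrollment 4 (Sam): course_id=3 -> matches Calculus
  - enrollment 5 (Bob): course_id=2 -> matches Algorithms
  - enrollment 6 (Dave): course_id=2 -> matches Algorithms
So 2 of 6 rows are dropped.

SQL:
SELECT a.student, b.title AS course
FROM enrollments a
INNER JOIN courses b ON a.course_id = b.id

Result:
student | course    
--------+-----------
Zoe     | Networks  
Sam     | Calculus  
Bob     | Algorithms
Dave    | Algorithms


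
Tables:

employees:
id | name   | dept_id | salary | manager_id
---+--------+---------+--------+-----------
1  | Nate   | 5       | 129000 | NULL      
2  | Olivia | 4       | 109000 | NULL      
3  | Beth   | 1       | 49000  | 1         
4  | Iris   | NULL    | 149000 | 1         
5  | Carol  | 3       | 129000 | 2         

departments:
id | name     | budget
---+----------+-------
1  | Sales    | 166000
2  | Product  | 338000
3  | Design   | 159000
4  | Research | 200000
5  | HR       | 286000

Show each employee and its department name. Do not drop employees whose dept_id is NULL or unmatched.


LEFT JOIN keeps every row from employees (the left table); where dept_id has no match in departments, the department columns become NULL. Walk through each employee:
  - employee 1 (Nate): dept_id=5 -> matches HR
  - employee 2 (Olivia): dept_id=4 -> matches Research
  - employee 3 (Beth): dept_id=1 -> matches Sales
  - employee 4 (Iris): dept_id=NULL, no match -> kept with NULL
  - employee 5 (Carol): dept_id=3 -> matches Design
All 5 rows appear; 1 has NULL department.

SQL:
SELECT a.name, b.name AS department
FROM employees a
LEFT JOIN departments b ON a.dept_id = b.id

Result:
name   | department
-------+-----------
Nate   | HR        
Olivia | Research  
Beth   | Sales     
Iris   | NULL      
Carol  | Design    


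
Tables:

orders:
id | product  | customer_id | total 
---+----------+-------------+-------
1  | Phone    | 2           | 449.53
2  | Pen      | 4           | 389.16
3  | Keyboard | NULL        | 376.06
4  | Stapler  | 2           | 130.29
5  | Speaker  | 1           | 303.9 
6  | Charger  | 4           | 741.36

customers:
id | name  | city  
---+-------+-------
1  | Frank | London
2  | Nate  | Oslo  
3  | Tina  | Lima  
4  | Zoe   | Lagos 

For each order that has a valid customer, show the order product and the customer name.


INNER JOIN keeps only orders rows whose customer_id matches an id in customers. Walk through each order:
  - order 1 (Phone): customer_id=2 -> matches Nate
  - order 2 (Pen): customer_id=4 -> matches Zoe
  - order 3 (Keyboard): customer_id=NULL, no match -> dropped
  - order 4 (Stapler): customer_id=2 -> matches Nate
  - order 5 (Speaker): customer_id=1 -> matches Frank
  - order 6 (Charger): customer_id=4 -> matches Zoe
So 1 of 6 rows is dropped.

SQL:
SELECT a.product, b.name AS customer
FROM orders a
INNER JOIN customers b ON a.customer_id = b.id

Result:
product | customer
--------+---------
Phone   | Nate    
Pen     | Zoe     
Stapler | Nate    
Speaker | Frank   
Charger | Zoe     


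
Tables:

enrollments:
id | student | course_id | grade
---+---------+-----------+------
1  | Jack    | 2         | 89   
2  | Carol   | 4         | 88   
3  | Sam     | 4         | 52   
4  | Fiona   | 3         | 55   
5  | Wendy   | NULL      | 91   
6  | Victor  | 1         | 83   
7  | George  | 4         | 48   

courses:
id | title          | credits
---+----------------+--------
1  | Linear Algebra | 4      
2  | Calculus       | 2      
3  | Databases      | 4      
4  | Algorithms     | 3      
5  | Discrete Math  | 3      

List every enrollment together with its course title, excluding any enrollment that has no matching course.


INNER JOIN keeps only enrollments rows whose course_id matches an id in courses. Walk through each enrollment:
  - enrollment 1 (Jack): course_id=2 -> matches Calculus
  - enrollment 2 (Carol): course_id=4 -> matches Algorithms
  - enrollment 3 (Sam): course_id=4 -> matches Algorithms
  - enrollment 4 (Fiona): course_id=3 -> matches Databases
  - enrollment 5 (Wendy): course_id=NULL, no match -> dropped
  - enrollment 6 (Victor): course_id=1 -> matches Linear Algebra
  - enrollment 7 (George): course_id=4 -> matches Algorithms
So 1 of 7 rows is dropped.

SQL:
SELECT a.student, b.title AS course
FROM enrollments a
INNER JOIN courses b ON a.course_id = b.id

Result:
student | course        
--------+---------------
Jack    | Calculus      
Carol   | Algorithms    
Sam     | Algorithms    
Fiona   | Databases     
Victor  | Linear Algebra
George  | Algorithms    


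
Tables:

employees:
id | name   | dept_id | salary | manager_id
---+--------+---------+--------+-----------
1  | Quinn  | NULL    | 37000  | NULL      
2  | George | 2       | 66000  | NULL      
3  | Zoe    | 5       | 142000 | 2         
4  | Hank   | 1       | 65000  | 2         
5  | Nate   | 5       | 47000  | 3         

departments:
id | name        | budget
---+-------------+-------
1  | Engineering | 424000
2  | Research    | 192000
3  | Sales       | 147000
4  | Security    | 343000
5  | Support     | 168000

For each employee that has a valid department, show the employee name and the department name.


INNER JOIN keeps only employees rows whose dept_id matches an id in departments. Walk through each employee:
  - employee 1 (Quinn): dept_id=NULL, no match -> dropped
  - employee 2 (George): dept_id=2 -> matches Research
  - employee 3 (Zoe): dept_id=5 -> matches Support
  - employee 4 (Hank): dept_id=1 -> matches Engineering
  - employee 5 (Nate): dept_id=5 -> matches Support
So 1 of 5 rows is dropped.

SQL:
SELECT a.name, b.name AS department
FROM employees a
INNER JOIN departments b ON a.dept_id = b.id

Result:
name   | department 
-------+------------
George | Research   
Zoe    | Support    
Hank   | Engineering
Nate   | Support    


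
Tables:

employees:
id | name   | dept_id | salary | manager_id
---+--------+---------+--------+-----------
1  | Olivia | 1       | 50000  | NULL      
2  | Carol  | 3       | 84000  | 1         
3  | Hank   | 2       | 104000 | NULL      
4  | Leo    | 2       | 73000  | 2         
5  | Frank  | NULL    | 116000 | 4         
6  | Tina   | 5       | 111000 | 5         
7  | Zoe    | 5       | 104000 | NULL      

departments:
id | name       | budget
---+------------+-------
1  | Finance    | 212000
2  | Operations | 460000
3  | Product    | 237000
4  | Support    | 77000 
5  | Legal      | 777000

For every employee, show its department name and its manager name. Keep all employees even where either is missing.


Two LEFT JOINs from the same base table employees: one to departments via dept_id, one to employees itself via manager_id. Both are LEFT so every employee is preserved.
Match against departments:
  - employee 1 (Olivia): dept_id=1 -> matches Finance
  - employee 2 (Carol): dept_id=3 -> matches Product
  - employee 3 (Hank): dept_id=2 -> matches Operations
  - employee 4 (Leo): dept_id=2 -> matches Operations
  - employee 5 (Frank): dept_id=NULL, no match -> kept with NULL
  - employee 6 (Tina): dept_id=5 -> matches Legal
  - employee 7 (Zoe): dept_id=5 -> matches Legal
Match against employees (self):
  - employee 1 (Olivia): manager_id=NULL -> NULL
  - employee 2 (Carol): manager_id=1 -> Olivia
  - employee 3 (Hank): manager_id=NULL -> NULL
  - employee 4 (Leo): manager_id=2 -> Carol
  - employee 5 (Frank): manager_id=4 -> Leo
  - employee 6 (Tina): manager_id=5 -> Frank
  - employee 7 (Zoe): manager_id=NULL -> NULL

SQL:
SELECT a.name, b.name AS department, c.name AS manager
FROM employees a
LEFT JOIN departments b ON a.dept_id = b.id
LEFT JOIN employees c ON a.manager_id = c.id

Result:
name   | department | manager
-------+------------+--------
Olivia | Finance    | NULL   
Carol  | Product    | Olivia 
Hank   | Operations | NULL   
Leo    | Operations | Carol  
Frank  | NULL       | Leo    
Tina   | Legal      | Frank  
Zoe    | Legal      | NULL   


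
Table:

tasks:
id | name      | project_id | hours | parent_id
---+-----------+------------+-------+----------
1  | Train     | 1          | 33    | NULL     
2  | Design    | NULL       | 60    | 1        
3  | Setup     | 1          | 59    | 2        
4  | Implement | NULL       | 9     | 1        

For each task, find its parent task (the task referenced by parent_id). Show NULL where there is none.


This is a self-join: tasks is joined to a second copy of itself, matching each row's parent_id to another row's id. Use LEFT JOIN so rows with parent_id=NULL are kept.
  - task 1 (Train): parent_id=NULL -> NULL
  - task 2 (Design): parent_id=1 -> Train
  - task 3 (Setup): parent_id=2 -> Design
  - task 4 (Implement): parent_id=1 -> Train

SQL:
SELECT a.name AS item, b.name AS parent
FROM tasks a
LEFT JOIN tasks b ON a.parent_id = b.id

Result:
item      | parent
----------+-------
Train     | NULL  
Design    | Train 
Setup     | Design
Implement | Train 


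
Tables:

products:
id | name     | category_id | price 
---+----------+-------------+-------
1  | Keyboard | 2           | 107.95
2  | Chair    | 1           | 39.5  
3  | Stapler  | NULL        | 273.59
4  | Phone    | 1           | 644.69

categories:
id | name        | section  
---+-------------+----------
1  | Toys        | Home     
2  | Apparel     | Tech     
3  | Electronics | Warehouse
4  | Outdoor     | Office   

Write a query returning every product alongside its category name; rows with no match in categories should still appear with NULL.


LEFT JOIN keeps every row from products (the left table); where category_id has no match in categories, the category columns become NULL. Walk through each product:
  - product 1 (Keyboard): category_id=2 -> matches Apparel
  - product 2 (Chair): category_id=1 -> matches Toys
  - product 3 (Stapler): category_id=NULL, no match -> kept with NULL
  - product 4 (Phone): category_id=1 -> matches Toys
All 4 rows appear; 1 has NULL category.

SQL:
SELECT a.name, b.name AS category
FROM products a
LEFT JOIN categories b ON a.category_id = b.id

Result:
name     | category
---------+---------
Keyboard | Apparel 
Chair    | Toys    
Stapler  | NULL    
Phone    | Toys    


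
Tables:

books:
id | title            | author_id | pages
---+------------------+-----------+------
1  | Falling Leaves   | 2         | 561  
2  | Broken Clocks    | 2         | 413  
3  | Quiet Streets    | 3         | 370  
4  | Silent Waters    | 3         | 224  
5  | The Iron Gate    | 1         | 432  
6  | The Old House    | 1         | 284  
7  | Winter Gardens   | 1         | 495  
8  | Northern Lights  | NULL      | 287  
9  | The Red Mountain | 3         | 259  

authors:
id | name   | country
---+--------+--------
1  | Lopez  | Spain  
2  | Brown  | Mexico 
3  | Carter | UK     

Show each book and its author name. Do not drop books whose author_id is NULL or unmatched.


LEFT JOIN keeps every row from books (the left table); where author_id has no match in authors, the author columns become NULL. Walk through each book:
  - book 1 (Falling Leaves): author_id=2 -> matches Brown
  - book 2 (Broken Clocks): author_id=2 -> matches Brown
  - book 3 (Quiet Streets): author_id=3 -> matches Carter
  - book 4 (Silent Waters): author_id=3 -> matches Carter
  - book 5 (The Iron Gate): author_id=1 -> matches Lopez
  - book 6 (The Old House): author_id=1 -> matches Lopez
  - book 7 (Winter Gardens): author_id=1 -> matches Lopez
  - book 8 (Northern Lights): author_id=NULL, no match -> kept with NULL
  - book 9 (The Red Mountain): author_id=3 -> matches Carter
All 9 rows appear; 1 has NULL author.

SQL:
SELECT a.title, b.name AS author
FROM books a
LEFT JOIN authors b ON a.author_id = b.id

Result:
title            | author
-----------------+-------
Falling Leaves   | Brown 
Broken Clocks    | Brown 
Quiet Streets    | Carter
Silent Waters    | Carter
The Iron Gate    | Lopez 
The Old House    | Lopez 
Winter Gardens   | Lopez 
Northern Lights  | NULL  
The Red Mountain | Carter


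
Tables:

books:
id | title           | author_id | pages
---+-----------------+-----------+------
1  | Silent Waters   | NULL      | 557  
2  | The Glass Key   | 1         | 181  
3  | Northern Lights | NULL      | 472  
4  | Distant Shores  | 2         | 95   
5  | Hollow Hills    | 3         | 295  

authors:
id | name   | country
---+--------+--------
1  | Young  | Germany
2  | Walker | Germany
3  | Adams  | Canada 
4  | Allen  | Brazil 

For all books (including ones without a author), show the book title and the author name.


LEFT JOIN keeps every row from books (the left table); where author_id has no match in authors, the author columns become NULL. Walk through each book:
  - book 1 (Silent Waters): author_id=NULL, no match -> kept with NULL
  - book 2 (The Glass Key): author_id=1 -> matches Young
  - book 3 (Northern Lights): author_id=NULL, no match -> kept with NULL
  - book 4 (Distant Shores): author_id=2 -> matches Walker
  - book 5 (Hollow Hills): author_id=3 -> matches Adams
All 5 rows appear; 2 have NULL author.

SQL:
SELECT a.title, b.name AS author
FROM books a
LEFT JOIN authors b ON a.author_id = b.id

Result:
title           | author
----------------+-------
Silent Waters   | NULL  
The Glass Key   | Young 
Northern Lights | NULL  
Distant Shores  | Walker
Hollow Hills    | Adams 


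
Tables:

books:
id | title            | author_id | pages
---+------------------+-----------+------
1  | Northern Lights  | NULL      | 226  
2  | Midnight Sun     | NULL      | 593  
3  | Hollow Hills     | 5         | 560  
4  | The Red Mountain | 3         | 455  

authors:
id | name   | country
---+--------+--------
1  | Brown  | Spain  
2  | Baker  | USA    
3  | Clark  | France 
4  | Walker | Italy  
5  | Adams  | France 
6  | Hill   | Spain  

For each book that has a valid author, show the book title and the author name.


INNER JOIN keeps only books rows whose author_id matches an id in authors. Walk through each book:
  - book 1 (Northern Lights): author_id=NULL, no match -> dropped
  - book 2 (Midnight Sun): author_id=NULL, no match -> dropped
  - book 3 (Hollow Hills): author_id=5 -> matches Adams
  - book 4 (The Red Mountain): author_id=3 -> matches Clark
So 2 of 4 rows are dropped.

SQL:
SELECT a.title, b.name AS author
FROM books a
INNER JOIN authors b ON a.author_id = b.id

Result:
title            | author
-----------------+-------
Hollow Hills     | Adams 
The Red Mountain | Clark 


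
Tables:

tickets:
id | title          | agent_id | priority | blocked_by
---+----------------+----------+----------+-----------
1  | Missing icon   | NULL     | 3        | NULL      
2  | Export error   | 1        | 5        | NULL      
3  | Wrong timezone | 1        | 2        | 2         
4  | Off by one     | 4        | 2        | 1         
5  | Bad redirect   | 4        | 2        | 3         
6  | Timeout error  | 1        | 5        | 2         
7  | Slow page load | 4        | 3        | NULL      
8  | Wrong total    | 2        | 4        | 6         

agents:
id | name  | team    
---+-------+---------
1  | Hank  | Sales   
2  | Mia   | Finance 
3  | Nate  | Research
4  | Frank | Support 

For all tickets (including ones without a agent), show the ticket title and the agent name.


LEFT JOIN keeps every row from tickets (the left table); where agent_id has no match in agents, the agent columns become NULL. Walk through each ticket:
  - ticket 1 (Missing icon): agent_id=NULL, no match -> kept with NULL
  - ticket 2 (Export error): agent_id=1 -> matches Hank
  - ticket 3 (Wrong timezone): agent_id=1 -> matches Hank
  - ticket 4 (Off by one): agent_id=4 -> matches Frank
  - ticket 5 (Bad redirect): agent_id=4 -> matches Frank
  - ticket 6 (Timeout error): agent_id=1 -> matches Hank
  - ticket 7 (Slow page load): agent_id=4 -> matches Frank
  - ticket 8 (Wrong total): agent_id=2 -> matches Mia
All 8 rows appear; 1 has NULL agent.

SQL:
SELECT a.title, b.name AS agent
FROM tickets a
LEFT JOIN agents b ON a.agent_id = b.id

Result:
title          | agent
---------------+------
Missing icon   | NULL 
Export error   | Hank 
Wrong timezone | Hank 
Off by one     | Frank
Bad redirect   | Frank
Timeout error  | Hank 
Slow page load | Frank
Wrong total    | Mia  


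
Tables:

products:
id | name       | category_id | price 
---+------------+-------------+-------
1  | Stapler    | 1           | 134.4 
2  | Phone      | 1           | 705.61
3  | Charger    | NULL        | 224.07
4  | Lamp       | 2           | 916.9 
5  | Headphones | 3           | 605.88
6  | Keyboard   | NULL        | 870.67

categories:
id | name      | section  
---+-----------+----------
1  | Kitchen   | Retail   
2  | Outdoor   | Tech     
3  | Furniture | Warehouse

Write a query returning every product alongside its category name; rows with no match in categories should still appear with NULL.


LEFT JOIN keeps every row from products (the left table); where category_id has no match in categories, the category columns become NULL. Walk through each product:
  - product 1 (Stapler): category_id=1 -> matches Kitchen
  - product 2 (Phone): category_id=1 -> matches Kitchen
  - product 3 (Charger): category_id=NULL, no match -> kept with NULL
  - product 4 (Lamp): category_id=2 -> matches Outdoor
  - product 5 (Headphones): category_id=3 -> matches Furniture
  - product 6 (Keyboard): category_id=NULL, no match -> kept with NULL
All 6 rows appear; 2 have NULL category.

SQL:
SELECT a.name, b.name AS category
FROM products a
LEFT JOIN categories b ON a.category_id = b.id

Result:
name       | category 
-----------+----------
Stapler    | Kitchen  
Phone      | Kitchen  
Charger    | NULL     
Lamp       | Outdoor  
Headphones | Furniture
Keyboard   | NULL     


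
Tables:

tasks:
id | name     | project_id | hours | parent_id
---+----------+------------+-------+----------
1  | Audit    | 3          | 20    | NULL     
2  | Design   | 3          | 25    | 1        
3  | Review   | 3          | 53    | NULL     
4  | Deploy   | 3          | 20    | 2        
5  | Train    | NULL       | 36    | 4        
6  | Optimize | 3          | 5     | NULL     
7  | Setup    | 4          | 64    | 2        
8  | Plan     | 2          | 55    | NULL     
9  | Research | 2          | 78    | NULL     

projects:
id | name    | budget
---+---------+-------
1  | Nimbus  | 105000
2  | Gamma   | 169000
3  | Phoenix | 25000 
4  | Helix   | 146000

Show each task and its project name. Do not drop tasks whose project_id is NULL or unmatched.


LEFT JOIN keeps every row from tasks (the left table); where project_id has no match in projects, the project columns become NULL. Walk through each task:
  - task 1 (Audit): project_id=3 -> matches Phoenix
  - task 2 (Design): project_id=3 -> matches Phoenix
  - task 3 (Review): project_id=3 -> matches Phoenix
  - task 4 (Deploy): project_id=3 -> matches Phoenix
  - task 5 (Train): project_id=NULL, no match -> kept with NULL
  - task 6 (Optimize): project_id=3 -> matches Phoenix
  - task 7 (Setup): project_id=4 -> matches Helix
  - task 8 (Plan): project_id=2 -> matches Gamma
  - task 9 (Research): project_id=2 -> matches Gamma
All 9 rows appear; 1 has NULL project.

SQL:
SELECT a.name, b.name AS project
FROM tasks a
LEFT JOIN projects b ON a.project_id = b.id

Result:
name     | project
---------+--------
Audit    | Phoenix
Design   | Phoenix
Review   | Phoenix
Deploy   | Phoenix
Train    | NULL   
Optimize | Phoenix
Setup    | Helix  
Plan     | Gamma  
Research | Gamma  
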